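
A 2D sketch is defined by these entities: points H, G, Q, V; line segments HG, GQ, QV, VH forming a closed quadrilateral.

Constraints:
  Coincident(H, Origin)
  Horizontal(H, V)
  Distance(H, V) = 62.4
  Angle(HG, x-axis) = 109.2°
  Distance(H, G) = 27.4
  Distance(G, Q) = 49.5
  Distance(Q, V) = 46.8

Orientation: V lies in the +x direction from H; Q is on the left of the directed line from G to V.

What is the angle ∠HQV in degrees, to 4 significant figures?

74.58°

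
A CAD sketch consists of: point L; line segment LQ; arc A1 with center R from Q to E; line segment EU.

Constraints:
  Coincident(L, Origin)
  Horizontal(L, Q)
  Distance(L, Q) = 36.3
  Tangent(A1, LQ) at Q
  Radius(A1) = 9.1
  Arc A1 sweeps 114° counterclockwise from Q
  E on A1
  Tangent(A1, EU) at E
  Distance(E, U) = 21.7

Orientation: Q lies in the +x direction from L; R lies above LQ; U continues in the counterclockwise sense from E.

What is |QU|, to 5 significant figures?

32.629

L is at the origin; LQ is horizontal with |LQ| = 36.3 and Q on the +x side, so Q = (36.300, 0.0000). Tangency of A1 to LQ means the radius RQ is perpendicular to LQ, so R = Q + (0, 9.1) = (36.300, 9.1000). On A1, Q sits at bearing -90° from R; a 114° counterclockwise sweep puts E at bearing 24°, so E = R + 9.1·(cos 24°, sin 24°) = (44.613, 12.801). A1 meets EU tangentially, so RE is at right angles to EU, so EU runs along (−sin 24°, cos 24°); with |EU| = 21.7, U = (35.787, 32.625). Then |QU| = |U − Q| = 32.629.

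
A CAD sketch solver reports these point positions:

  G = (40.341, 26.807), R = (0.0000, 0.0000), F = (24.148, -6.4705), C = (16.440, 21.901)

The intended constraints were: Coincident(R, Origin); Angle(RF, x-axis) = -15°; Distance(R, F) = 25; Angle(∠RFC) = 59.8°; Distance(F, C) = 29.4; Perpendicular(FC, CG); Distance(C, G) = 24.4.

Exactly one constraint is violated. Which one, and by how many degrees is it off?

Perpendicular(FC, CG) — off by 3.60°.

R = (0.00, 0.00) ✓; RF at -15.00° ✓; |RF| = 25.00 ✓; ∠RFC = 59.80° ✓; |FC| = 29.40 ✓; ∠(FC, CG) = 93.60° ✗; |CG| = 24.40 ✓.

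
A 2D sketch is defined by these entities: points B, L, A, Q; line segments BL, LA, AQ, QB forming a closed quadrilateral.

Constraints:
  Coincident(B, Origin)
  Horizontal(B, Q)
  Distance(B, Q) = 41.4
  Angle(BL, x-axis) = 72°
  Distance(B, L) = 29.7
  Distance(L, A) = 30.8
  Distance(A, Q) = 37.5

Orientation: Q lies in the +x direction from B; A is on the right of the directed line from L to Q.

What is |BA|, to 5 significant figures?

4.4857

B is at the origin; B and Q share the same y with |BQ| = 41.4 and Q in +x, so Q = (41.4, 0). BL runs at 72.0° with |BL| = 29.7, so L = (9.1778, 28.246). A is determined by |LA| = 30.8 and |AQ| = 37.5 together: it lies at the intersection of circle(L, 30.8) and circle(Q, 37.5). With |LQ| = 42.850, the foot of the radical line on LQ is 16.085 from L and the perpendicular offset is √(30.8² − 16.085²) = 26.266. Taking the right-of-LQ solution: A = (3.9593, -2.1083).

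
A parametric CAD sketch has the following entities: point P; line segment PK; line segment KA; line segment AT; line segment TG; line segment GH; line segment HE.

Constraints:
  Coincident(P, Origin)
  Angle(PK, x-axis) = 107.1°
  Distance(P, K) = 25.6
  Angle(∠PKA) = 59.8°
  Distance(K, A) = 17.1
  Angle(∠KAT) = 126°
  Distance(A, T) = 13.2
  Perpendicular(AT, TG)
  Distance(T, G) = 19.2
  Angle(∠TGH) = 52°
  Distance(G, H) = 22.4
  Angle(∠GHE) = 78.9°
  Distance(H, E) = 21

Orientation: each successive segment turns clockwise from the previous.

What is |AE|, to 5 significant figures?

14.143

∠TGH = 52.0° gives GH at 74.900° from the x-axis; with |GH| = 22.4, H = (2.4125, 22.588). ∠GHE = 78.9° gives HE at -26.200° from the x-axis; with |HE| = 21.0, E = (21.255, 13.317). Then |AE| = |E − A| = 14.143.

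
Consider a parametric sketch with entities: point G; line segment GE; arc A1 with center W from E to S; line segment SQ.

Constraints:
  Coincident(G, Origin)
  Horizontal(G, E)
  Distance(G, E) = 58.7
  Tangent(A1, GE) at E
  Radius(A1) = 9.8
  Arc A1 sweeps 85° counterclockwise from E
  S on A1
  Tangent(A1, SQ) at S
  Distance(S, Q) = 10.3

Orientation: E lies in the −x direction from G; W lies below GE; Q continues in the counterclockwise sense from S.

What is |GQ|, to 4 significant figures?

71.97

On A1, E sits at bearing 90° from W; an 85° counterclockwise sweep puts S at bearing 175°, so S = W + 9.8·(cos 175°, sin 175°) = (-68.46, -8.946). The tangent condition forces WS to be normal to SQ, so SQ runs along (−sin 175°, cos 175°); with |SQ| = 10.3, Q = (-69.36, -19.21). Then |GQ| = |Q − G| = 71.97.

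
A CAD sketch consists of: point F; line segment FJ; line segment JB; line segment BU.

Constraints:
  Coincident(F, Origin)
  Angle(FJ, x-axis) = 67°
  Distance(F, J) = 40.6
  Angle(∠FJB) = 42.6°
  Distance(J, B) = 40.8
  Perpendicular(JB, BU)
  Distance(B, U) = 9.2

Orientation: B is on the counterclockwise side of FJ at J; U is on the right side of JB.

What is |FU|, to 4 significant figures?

38.27

∠FJB = 42.6°, so JB runs at 67.0° + (180° − 42.6°) = 204.4° from the x-axis; with |JB| = 40.8, B = J + 40.8·(cos 204.4°, sin 204.4°) = (-21.29, 20.52). The perpendicularity gives BU at right angles to JB; with |BU| = 9.2 on the right of JB, U = B + 9.2·(-0.4131, 0.9107) = (-25.09, 28.90). Then |FU| = |U − F| = 38.27.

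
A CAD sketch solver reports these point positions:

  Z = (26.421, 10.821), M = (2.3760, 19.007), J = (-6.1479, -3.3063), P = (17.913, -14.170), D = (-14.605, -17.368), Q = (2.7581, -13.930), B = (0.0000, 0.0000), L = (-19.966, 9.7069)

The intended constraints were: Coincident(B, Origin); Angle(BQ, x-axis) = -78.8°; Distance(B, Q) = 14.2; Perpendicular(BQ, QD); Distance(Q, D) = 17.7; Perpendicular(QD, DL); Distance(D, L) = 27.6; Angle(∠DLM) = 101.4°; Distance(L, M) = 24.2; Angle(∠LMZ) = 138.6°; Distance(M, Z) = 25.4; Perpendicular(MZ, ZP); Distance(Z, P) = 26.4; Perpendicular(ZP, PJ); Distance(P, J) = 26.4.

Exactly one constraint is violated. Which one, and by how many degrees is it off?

Perpendicular(ZP, PJ) — off by 5.50°.

B = (0.00, 0.00) ✓; BQ at -78.80° ✓; |BQ| = 14.20 ✓; ∠(BQ, QD) = 90.00° ✓; |QD| = 17.70 ✓; ∠(QD, DL) = 90.00° ✓; |DL| = 27.60 ✓; ∠DLM = 101.4° ✓; |LM| = 24.20 ✓; ∠LMZ = 138.6° ✓; |MZ| = 25.40 ✓; ∠(MZ, ZP) = 90.00° ✓; |ZP| = 26.40 ✓; ∠(ZP, PJ) = 95.50° ✗; |PJ| = 26.40 ✓.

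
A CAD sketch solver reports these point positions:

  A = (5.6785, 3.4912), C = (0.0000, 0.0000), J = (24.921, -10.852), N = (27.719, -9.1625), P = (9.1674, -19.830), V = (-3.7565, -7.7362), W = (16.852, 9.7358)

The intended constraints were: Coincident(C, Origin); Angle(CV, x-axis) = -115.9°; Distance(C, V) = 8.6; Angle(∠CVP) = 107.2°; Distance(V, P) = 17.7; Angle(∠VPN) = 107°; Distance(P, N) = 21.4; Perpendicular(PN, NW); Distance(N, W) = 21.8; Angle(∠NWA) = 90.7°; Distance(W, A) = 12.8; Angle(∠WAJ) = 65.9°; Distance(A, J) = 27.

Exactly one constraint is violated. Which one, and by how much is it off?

Distance(A, J) = 27 — off by 3.00.

C = (0.00, 0.00) ✓; CV at -115.9° ✓; |CV| = 8.600 ✓; ∠CVP = 107.2° ✓; |VP| = 17.70 ✓; ∠VPN = 107.0° ✓; |PN| = 21.40 ✓; ∠(PN, NW) = 90.00° ✓; |NW| = 21.80 ✓; ∠NWA = 90.70° ✓; |WA| = 12.80 ✓; ∠WAJ = 65.90° ✓; |AJ| = 24.00 ✗.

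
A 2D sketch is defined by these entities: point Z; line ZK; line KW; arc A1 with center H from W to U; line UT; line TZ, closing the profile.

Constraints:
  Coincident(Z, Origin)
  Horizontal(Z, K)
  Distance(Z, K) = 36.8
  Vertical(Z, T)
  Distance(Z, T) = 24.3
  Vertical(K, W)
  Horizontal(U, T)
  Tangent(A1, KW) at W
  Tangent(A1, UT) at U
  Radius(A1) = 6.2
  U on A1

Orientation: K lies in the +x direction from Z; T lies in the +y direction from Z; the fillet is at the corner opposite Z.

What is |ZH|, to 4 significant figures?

35.55

ZT is vertical with |ZT| = 24.3 and T on the +y side, so T = (0.000, 24.30). The virtual corner opposite Z is at (36.80, 24.30). The tangent condition forces HW to be normal to KW and A1 meets UT tangentially, so HU is at right angles to UT, with radius 6.2, so the center H sits 6.2 in from both sides at H = (30.60, 18.10). Then |ZH| = |H − Z| = 35.55.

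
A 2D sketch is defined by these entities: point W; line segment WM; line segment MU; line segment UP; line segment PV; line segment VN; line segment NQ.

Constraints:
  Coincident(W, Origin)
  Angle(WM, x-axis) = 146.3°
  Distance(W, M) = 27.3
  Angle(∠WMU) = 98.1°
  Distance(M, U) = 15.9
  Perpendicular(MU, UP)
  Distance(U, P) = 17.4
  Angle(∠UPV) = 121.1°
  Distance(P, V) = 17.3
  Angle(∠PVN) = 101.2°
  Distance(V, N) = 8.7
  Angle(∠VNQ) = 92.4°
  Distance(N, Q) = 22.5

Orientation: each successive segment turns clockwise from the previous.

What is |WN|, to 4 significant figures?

7.186

W is at the origin; WM runs at 146.3° with length 27.3, so M = (-22.71, 15.15). ∠WMU = 98.1° gives MU at 64.40° from the x-axis; with |MU| = 15.9, U = (-15.84, 29.49). The perpendicularity gives UP at right angles to MU, so UP runs at -25.60°; with |UP| = 17.4, P = (-0.1503, 21.97). ∠UPV = 121.1° gives PV at -84.50° from the x-axis; with |PV| = 17.3, V = (1.508, 4.748). ∠PVN = 101.2° gives VN at -163.3° from the x-axis; with |VN| = 8.7, N = (-6.825, 2.248). Then |WN| = |N − W| = 7.186.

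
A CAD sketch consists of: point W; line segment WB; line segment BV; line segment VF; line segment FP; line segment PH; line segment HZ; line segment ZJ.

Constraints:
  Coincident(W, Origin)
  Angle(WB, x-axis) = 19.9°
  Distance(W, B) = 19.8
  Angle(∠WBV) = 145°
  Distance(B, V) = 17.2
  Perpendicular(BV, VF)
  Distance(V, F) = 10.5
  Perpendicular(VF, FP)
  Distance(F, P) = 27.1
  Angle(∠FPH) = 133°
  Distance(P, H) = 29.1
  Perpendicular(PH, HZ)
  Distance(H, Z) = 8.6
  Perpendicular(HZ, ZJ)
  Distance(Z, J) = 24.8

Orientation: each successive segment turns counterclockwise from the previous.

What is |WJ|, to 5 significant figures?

13.820

W is at the origin; WB runs at 19.9° with length 19.8, so B = (18.618, 6.7395). ∠WBV = 145.0° gives BV at 54.900° from the x-axis; with |BV| = 17.2, V = (28.508, 20.812). BV is perpendicular to VF, so VF runs at 144.90°; with |VF| = 10.5, F = (19.917, 26.849). VF is perpendicular to FP, so FP runs at -125.10°; with |FP| = 27.1, P = (4.3346, 4.6774). ∠FPH = 133.0° gives PH at -78.100° from the x-axis; with |PH| = 29.1, H = (10.335, -23.797). PH is perpendicular to HZ, so HZ runs at 11.900°; with |HZ| = 8.6, Z = (18.750, -22.024). HZ ⟂ ZJ, so ZJ runs at 101.90°; with |ZJ| = 24.8, J = (13.636, 2.2432). Then |WJ| = |J − W| = 13.820.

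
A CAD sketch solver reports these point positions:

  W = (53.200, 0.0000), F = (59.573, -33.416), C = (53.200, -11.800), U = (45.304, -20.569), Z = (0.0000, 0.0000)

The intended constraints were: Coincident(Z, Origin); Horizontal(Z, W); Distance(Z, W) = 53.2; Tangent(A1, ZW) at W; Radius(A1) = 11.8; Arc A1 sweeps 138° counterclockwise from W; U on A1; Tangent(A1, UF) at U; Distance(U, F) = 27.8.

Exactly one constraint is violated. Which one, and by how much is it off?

Distance(U, F) = 27.8 — off by 8.60.

Z = (0.00, 0.00) ✓; Z.y = 0.00, W.y = 0.00 ✓; |ZW| = 53.20 ✓; ∠(CW, WZ) = 90.00° ✓; |CW| = 11.80 ✓; bearing(C→U) − bearing(C→W) = 138.0° ✓; |CU| = 11.80 ✓; ∠(CU, UF) = 90.00° ✓; |UF| = 19.20 ✗.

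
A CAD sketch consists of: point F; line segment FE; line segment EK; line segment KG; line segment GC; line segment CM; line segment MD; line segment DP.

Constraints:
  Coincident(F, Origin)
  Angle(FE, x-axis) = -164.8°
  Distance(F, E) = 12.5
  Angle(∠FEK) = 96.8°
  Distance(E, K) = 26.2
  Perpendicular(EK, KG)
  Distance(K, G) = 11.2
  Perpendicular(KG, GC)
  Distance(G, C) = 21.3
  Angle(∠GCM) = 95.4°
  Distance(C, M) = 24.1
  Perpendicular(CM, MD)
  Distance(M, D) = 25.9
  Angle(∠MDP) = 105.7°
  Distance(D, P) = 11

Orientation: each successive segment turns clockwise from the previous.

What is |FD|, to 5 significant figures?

40.718

F is at the origin; FE runs at -164.8° with length 12.5, so E = (-12.063, -3.2774). ∠FEK = 96.8° gives EK at 112.00° from the x-axis; with |EK| = 26.2, K = (-21.877, 21.015). EK is perpendicular to KG, so KG runs at 22.000°; with |KG| = 11.2, G = (-11.493, 25.210). KG ⟂ GC, so GC runs at -68.000°; with |GC| = 21.3, C = (-3.5138, 5.4614). ∠GCM = 95.4° gives CM at -152.60° from the x-axis; with |CM| = 24.1, M = (-24.910, -5.6294). The perpendicularity gives MD at right angles to CM, so MD runs at 117.40°; with |MD| = 25.9, D = (-36.829, 17.365). Then |FD| = |D − F| = 40.718.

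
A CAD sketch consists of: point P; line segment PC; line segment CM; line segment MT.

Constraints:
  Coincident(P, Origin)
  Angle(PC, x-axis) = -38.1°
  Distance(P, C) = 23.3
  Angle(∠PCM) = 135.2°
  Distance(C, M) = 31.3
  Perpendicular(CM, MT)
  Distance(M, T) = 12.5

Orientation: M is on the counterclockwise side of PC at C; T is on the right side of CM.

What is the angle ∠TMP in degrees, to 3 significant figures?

109°

∠PCM = 135.2°, so CM runs at -38.1° + (180° − 135.2°) = 6.70° from the x-axis; with |CM| = 31.3, M = C + 31.3·(cos 6.70°, sin 6.70°) = (49.4, -10.7). The perpendicularity gives MT at right angles to CM; with |MT| = 12.5 on the right of CM, T = M + 12.5·(0.117, -0.993) = (50.9, -23.1). Then cos ∠TMP = MT·MP / (|MT||MP|), giving 109°.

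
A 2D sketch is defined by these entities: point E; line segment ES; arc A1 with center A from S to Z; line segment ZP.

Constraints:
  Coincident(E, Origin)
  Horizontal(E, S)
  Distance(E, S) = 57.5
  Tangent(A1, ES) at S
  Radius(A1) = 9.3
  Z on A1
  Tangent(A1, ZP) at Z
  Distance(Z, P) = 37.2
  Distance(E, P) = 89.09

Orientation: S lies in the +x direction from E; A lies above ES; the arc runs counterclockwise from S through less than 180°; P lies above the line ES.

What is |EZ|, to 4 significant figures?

66.50

E is at the origin; E and S share the same y with |ES| = 57.5 and S on the +x side, so S = (57.50, 0.000). A1 meets ES tangentially, so AS is at right angles to ES, so A = S + (0, 9.3) = (57.50, 9.300). Since AZ ⟂ ZP (tangency), |AP| = √(9.3² + 37.2²) = 38.34 regardless of where Z sits on A1. So P lies on both circle(E, 89.09) and circle(A, 38.34); the above-ES intersection is P = (79.11, 40.98). Z is the foot of the tangent from P: Z = (66.22, 6.080).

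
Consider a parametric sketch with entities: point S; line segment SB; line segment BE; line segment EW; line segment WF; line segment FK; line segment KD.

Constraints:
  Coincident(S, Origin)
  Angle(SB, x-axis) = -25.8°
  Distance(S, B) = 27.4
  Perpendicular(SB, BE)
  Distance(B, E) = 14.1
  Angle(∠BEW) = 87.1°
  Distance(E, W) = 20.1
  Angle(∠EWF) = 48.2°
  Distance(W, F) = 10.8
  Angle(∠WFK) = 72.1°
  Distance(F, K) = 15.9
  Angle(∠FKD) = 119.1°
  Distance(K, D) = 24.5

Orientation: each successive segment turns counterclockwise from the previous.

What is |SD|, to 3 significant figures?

40.9

S is at the origin; SB runs at -25.8° with length 27.4, so B = (24.7, -11.9). SB is perpendicular to BE, so BE runs at 64.2°; with |BE| = 14.1, E = (30.8, 0.769). ∠BEW = 87.1° gives EW at 157° from the x-axis; with |EW| = 20.1, W = (12.3, 8.59). ∠EWF = 48.2° gives WF at -71.1° from the x-axis; with |WF| = 10.8, F = (15.8, -1.63). ∠WFK = 72.1° gives FK at 36.8° from the x-axis; with |FK| = 15.9, K = (28.5, 7.90). ∠FKD = 119.1° gives KD at 97.7° from the x-axis; with |KD| = 24.5, D = (25.2, 32.2). Then |SD| = |D − S| = 40.9.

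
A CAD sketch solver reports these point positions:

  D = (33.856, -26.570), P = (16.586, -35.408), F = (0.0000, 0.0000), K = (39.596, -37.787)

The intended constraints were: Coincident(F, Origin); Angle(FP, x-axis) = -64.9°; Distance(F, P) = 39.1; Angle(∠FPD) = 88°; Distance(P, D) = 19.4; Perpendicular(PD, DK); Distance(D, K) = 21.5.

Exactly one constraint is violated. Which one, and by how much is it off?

Distance(D, K) = 21.5 — off by 8.90.

F = (0.00, 0.00) ✓; FP at -64.90° ✓; |FP| = 39.10 ✓; ∠FPD = 88.00° ✓; |PD| = 19.40 ✓; ∠(PD, DK) = 90.00° ✓; |DK| = 12.60 ✗.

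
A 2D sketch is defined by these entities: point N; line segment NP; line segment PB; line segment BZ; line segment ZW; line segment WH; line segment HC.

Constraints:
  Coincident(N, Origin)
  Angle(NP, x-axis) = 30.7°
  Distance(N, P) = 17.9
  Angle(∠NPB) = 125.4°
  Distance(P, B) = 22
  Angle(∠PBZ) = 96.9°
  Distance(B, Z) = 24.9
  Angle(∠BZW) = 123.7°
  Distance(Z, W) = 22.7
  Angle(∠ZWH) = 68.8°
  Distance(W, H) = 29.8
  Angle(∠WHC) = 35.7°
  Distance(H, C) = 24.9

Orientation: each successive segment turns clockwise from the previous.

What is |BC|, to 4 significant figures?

25.90

N is at the origin; NP runs at 30.7° with length 17.9, so P = (15.39, 9.139). ∠NPB = 125.4° gives PB at -23.90° from the x-axis; with |PB| = 22.0, B = (35.50, 0.2256). ∠PBZ = 96.9° gives BZ at -107.0° from the x-axis; with |BZ| = 24.9, Z = (28.22, -23.59). ∠BZW = 123.7° gives ZW at -163.3° from the x-axis; with |ZW| = 22.7, W = (6.482, -30.11). ∠ZWH = 68.8° gives WH at 85.50° from the x-axis; with |WH| = 29.8, H = (8.820, -0.4013). ∠WHC = 35.7° gives HC at -58.80° from the x-axis; with |HC| = 24.9, C = (21.72, -21.70). Then |BC| = |C − B| = 25.90.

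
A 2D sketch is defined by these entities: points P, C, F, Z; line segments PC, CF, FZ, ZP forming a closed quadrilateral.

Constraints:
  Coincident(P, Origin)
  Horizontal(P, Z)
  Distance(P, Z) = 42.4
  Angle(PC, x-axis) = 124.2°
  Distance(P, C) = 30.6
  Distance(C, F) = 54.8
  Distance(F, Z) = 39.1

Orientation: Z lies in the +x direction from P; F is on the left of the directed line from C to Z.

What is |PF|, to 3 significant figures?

52.7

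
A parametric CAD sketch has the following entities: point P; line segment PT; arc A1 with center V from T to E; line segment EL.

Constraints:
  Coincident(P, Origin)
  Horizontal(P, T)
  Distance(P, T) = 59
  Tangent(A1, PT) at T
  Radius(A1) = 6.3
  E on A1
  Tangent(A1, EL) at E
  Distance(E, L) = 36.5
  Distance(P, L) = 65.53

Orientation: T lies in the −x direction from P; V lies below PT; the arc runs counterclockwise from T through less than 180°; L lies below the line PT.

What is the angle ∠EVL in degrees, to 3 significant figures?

80.2°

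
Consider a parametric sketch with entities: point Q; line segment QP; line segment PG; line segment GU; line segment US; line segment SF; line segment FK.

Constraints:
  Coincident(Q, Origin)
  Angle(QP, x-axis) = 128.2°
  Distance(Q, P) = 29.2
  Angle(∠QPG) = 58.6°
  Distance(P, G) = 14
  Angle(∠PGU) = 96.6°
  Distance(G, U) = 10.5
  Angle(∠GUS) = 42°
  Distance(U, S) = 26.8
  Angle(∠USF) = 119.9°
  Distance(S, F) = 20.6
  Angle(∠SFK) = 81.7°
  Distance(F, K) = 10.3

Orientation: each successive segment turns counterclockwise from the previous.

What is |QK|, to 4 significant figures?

49.32

∠USF = 119.9° gives SF at 171.1° from the x-axis; with |SF| = 20.6, F = (-43.54, 33.27). ∠SFK = 81.7° gives FK at -90.60° from the x-axis; with |FK| = 10.3, K = (-43.65, 22.97). Then |QK| = |K − Q| = 49.32.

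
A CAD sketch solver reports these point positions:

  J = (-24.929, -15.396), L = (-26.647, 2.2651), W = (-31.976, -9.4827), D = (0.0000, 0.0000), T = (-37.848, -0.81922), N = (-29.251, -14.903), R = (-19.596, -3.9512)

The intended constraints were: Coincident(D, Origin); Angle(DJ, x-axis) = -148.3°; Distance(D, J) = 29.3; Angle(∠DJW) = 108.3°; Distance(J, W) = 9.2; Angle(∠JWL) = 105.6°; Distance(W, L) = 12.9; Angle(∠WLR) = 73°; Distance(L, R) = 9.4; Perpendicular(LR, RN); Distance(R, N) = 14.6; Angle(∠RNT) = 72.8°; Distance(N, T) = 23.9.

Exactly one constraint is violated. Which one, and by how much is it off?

Distance(N, T) = 23.9 — off by 7.40.

D = (0.00, 0.00) ✓; DJ at -148.3° ✓; |DJ| = 29.30 ✓; ∠DJW = 108.3° ✓; |JW| = 9.199 ✓; ∠JWL = 105.6° ✓; |WL| = 12.90 ✓; ∠WLR = 73.00° ✓; |LR| = 9.400 ✓; ∠(LR, RN) = 90.00° ✓; |RN| = 14.60 ✓; ∠RNT = 72.80° ✓; |NT| = 16.50 ✗.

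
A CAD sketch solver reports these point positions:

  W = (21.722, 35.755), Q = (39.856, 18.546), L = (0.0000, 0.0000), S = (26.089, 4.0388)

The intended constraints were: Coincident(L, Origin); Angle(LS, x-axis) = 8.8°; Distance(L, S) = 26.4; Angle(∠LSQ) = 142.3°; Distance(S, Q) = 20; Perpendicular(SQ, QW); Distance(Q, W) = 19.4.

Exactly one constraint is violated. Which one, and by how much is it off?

Distance(Q, W) = 19.4 — off by 5.60.

L = (0.00, 0.00) ✓; LS at 8.800° ✓; |LS| = 26.40 ✓; ∠LSQ = 142.3° ✓; |SQ| = 20.00 ✓; ∠(SQ, QW) = 90.00° ✓; |QW| = 25.00 ✗.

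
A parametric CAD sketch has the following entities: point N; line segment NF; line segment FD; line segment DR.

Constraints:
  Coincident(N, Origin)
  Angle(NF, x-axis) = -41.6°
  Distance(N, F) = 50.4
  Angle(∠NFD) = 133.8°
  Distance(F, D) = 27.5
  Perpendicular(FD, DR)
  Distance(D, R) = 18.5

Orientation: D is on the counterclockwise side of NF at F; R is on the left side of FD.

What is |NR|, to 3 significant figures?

64.9

N is at the origin; NF runs at -41.6° with length 50.4, so F = 50.4·(cos -41.6°, sin -41.6°) = (37.7, -33.5). ∠NFD = 133.8°, so FD runs at -41.6° + (180° − 133.8°) = 4.60° from the x-axis; with |FD| = 27.5, D = F + 27.5·(cos 4.60°, sin 4.60°) = (65.1, -31.3). The perpendicularity gives DR at right angles to FD; with |DR| = 18.5 on the left of FD, R = D + 18.5·(-0.0802, 0.997) = (63.6, -12.8). Then |NR| = |R − N| = 64.9.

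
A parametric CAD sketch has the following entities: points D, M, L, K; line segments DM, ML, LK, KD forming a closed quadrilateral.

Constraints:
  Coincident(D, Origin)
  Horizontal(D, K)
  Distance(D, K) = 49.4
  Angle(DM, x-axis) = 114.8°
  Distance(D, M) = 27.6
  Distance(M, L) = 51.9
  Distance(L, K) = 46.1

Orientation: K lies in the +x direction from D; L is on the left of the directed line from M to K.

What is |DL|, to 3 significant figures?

57.5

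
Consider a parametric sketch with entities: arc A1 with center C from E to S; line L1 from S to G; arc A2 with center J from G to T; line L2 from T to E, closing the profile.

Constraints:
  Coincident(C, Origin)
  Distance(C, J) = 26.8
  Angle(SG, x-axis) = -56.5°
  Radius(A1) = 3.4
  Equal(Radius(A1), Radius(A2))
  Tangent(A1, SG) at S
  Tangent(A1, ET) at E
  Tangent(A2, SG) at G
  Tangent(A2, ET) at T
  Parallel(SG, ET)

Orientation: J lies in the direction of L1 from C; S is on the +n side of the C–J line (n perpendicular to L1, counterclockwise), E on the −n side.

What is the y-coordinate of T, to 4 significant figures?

-24.22

The slot axis is L1's direction at -56.5°, so u = (cos -56.5°, sin -56.5°) = (0.5519, -0.8339) and n = (−sin -56.5°, cos -56.5°) = (0.8339, 0.5519). C is at the origin and J lies 26.8 along u from C, so J = 26.8·u = (14.79, -22.35). Tangency of A1 to both parallel lines with radius 3.4 puts S and E at C ± 3.4·n: S = (2.835, 1.877), E = (-2.835, -1.877). Equal radii place G and T the same way about J: G = J + 3.4·n = (17.63, -20.47), T = J − 3.4·n = (11.96, -24.22). So T.y = -24.22.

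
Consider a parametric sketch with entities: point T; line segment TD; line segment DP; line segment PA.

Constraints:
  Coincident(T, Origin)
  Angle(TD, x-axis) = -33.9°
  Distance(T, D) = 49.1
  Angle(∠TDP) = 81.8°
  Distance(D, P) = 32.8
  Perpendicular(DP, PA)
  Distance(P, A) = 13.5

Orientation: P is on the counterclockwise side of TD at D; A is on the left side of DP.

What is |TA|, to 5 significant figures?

43.559

T is at the origin; TD runs at -33.9° with length 49.1, so D = 49.1·(cos -33.9°, sin -33.9°) = (40.754, -27.385). ∠TDP = 81.8°, so DP runs at -33.9° + (180° − 81.8°) = 64.300° from the x-axis; with |DP| = 32.8, P = D + 32.8·(cos 64.300°, sin 64.300°) = (54.978, 2.1700). DP ⟂ PA; with |PA| = 13.5 on the left of DP, A = P + 13.5·(-0.90108, 0.43366) = (42.813, 8.0244). Then |TA| = |A − T| = 43.559.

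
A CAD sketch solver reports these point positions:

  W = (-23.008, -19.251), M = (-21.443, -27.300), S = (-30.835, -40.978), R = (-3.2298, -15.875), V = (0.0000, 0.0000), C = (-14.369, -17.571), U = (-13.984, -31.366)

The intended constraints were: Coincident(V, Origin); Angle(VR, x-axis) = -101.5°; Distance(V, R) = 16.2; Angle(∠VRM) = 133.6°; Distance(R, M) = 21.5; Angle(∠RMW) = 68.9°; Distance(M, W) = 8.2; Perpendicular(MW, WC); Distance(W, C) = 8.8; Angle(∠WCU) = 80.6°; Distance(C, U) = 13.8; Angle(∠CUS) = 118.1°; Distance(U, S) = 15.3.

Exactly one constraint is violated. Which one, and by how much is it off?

Distance(U, S) = 15.3 — off by 4.10.

V = (0.00, 0.00) ✓; VR at -101.5° ✓; |VR| = 16.20 ✓; ∠VRM = 133.6° ✓; |RM| = 21.50 ✓; ∠RMW = 68.90° ✓; |MW| = 8.200 ✓; ∠(MW, WC) = 90.00° ✓; |WC| = 8.801 ✓; ∠WCU = 80.59° ✓; |CU| = 13.80 ✓; ∠CUS = 118.1° ✓; |US| = 19.40 ✗.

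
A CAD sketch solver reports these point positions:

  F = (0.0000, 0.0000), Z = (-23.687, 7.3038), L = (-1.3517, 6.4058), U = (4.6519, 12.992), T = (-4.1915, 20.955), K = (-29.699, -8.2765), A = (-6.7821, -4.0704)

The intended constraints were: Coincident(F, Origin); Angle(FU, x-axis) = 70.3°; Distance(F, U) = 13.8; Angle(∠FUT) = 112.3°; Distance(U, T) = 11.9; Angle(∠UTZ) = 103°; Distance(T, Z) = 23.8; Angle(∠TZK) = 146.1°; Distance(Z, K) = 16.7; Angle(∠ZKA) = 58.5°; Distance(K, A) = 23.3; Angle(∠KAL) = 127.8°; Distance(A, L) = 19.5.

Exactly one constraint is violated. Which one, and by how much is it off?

Distance(A, L) = 19.5 — off by 7.70.

F = (0.00, 0.00) ✓; FU at 70.30° ✓; |FU| = 13.80 ✓; ∠FUT = 112.3° ✓; |UT| = 11.90 ✓; ∠UTZ = 103.0° ✓; |TZ| = 23.80 ✓; ∠TZK = 146.1° ✓; |ZK| = 16.70 ✓; ∠ZKA = 58.50° ✓; |KA| = 23.30 ✓; ∠KAL = 127.8° ✓; |AL| = 11.80 ✗.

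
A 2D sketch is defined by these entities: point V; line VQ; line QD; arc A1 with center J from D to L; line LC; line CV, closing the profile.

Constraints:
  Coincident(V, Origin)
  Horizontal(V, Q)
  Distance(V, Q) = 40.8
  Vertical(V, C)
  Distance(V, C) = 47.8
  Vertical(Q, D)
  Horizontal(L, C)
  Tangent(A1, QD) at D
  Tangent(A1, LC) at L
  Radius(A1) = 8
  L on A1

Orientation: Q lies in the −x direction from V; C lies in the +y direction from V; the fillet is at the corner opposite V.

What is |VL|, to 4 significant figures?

57.97

V is at the origin; VQ is horizontal with |VQ| = 40.8 and Q on the −x side, so Q = (-40.80, 0.000). V and C share the same x with |VC| = 47.8 and C on the +y side, so C = (0.000, 47.80). The virtual corner opposite V is at (-40.80, 47.80). The tangent condition forces JD to be normal to QD and since A1 is tangent to LC there, JL ⟂ LC, with radius 8.0, so the center J sits 8.0 in from both sides at J = (-32.80, 39.80). That places the tangent points at D = (-40.80, 39.80) on QD and L = (-32.80, 47.80) on LC. Then |VL| = |L − V| = 57.97.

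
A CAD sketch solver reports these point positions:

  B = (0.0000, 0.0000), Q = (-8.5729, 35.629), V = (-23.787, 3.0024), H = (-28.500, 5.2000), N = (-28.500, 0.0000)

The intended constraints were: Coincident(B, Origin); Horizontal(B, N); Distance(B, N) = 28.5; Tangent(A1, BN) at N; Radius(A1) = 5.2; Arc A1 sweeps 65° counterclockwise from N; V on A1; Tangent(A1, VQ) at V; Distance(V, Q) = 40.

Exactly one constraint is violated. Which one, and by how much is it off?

Distance(V, Q) = 40 — off by 4.00.

B = (0.00, 0.00) ✓; B.y = 0.00, N.y = 0.00 ✓; |BN| = 28.50 ✓; ∠(HN, NB) = 90.00° ✓; |HN| = 5.200 ✓; bearing(H→V) − bearing(H→N) = 65.00° ✓; |HV| = 5.200 ✓; ∠(HV, VQ) = 90.00° ✓; |VQ| = 36.00 ✗.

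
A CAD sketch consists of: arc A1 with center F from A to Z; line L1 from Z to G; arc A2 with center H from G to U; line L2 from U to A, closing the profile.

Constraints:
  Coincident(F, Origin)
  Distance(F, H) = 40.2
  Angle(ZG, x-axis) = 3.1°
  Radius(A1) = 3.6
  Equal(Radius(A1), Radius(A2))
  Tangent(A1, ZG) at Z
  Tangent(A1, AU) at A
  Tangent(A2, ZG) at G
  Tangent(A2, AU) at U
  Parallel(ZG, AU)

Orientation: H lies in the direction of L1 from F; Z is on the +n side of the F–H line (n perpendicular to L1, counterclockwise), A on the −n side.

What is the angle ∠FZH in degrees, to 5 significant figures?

84.883°

The slot axis is L1's direction at 3.1°, so u = (cos 3.1°, sin 3.1°) = (0.99854, 0.054079) and n = (−sin 3.1°, cos 3.1°) = (-0.054079, 0.99854). F is at the origin and H lies 40.2 along u from F, so H = 40.2·u = (40.141, 2.1740). Tangency of A1 to both parallel lines with radius 3.6 puts Z and A at F ± 3.6·n: Z = (-0.19468, 3.5947), A = (0.19468, -3.5947). Then cos ∠FZH = ZF·ZH / (|ZF||ZH|), giving 84.883°.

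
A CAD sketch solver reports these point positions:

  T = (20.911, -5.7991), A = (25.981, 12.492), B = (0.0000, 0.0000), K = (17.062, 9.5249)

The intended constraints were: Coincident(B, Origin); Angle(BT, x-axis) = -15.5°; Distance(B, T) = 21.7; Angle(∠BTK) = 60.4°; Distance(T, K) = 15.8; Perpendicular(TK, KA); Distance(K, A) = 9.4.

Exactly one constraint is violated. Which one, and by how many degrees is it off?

Perpendicular(TK, KA) — off by 4.30°.

B = (0.00, 0.00) ✓; BT at -15.50° ✓; |BT| = 21.70 ✓; ∠BTK = 60.40° ✓; |TK| = 15.80 ✓; ∠(TK, KA) = 85.70° ✗; |KA| = 9.400 ✓.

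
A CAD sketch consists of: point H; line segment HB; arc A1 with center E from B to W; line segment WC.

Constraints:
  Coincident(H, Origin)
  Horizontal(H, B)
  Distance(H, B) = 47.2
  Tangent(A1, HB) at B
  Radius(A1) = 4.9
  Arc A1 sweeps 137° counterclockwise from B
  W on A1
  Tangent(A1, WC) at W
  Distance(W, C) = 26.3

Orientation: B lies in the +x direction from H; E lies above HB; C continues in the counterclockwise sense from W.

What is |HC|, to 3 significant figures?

41.0

On A1, B sits at bearing -90° from E; a 137° counterclockwise sweep puts W at bearing 47°, so W = E + 4.9·(cos 47°, sin 47°) = (50.5, 8.48). Since A1 is tangent to WC there, EW ⟂ WC, so WC runs along (−sin 47°, cos 47°); with |WC| = 26.3, C = (31.3, 26.4). Then |HC| = |C − H| = 41.0.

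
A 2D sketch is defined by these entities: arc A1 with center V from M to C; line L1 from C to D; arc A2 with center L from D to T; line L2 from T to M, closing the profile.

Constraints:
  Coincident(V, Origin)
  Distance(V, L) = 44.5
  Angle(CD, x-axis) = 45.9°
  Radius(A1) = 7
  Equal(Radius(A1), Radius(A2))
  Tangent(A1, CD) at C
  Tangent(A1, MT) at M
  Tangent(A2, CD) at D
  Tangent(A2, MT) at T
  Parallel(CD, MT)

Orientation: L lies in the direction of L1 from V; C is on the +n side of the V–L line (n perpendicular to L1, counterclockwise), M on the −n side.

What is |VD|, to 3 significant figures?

45.0

The slot axis is L1's direction at 45.9°, so u = (cos 45.9°, sin 45.9°) = (0.696, 0.718) and n = (−sin 45.9°, cos 45.9°) = (-0.718, 0.696). V is at the origin and L lies 44.5 along u from V, so L = 44.5·u = (31.0, 32.0). Tangency of A1 to both parallel lines with radius 7.0 puts C and M at V ± 7.0·n: C = (-5.03, 4.87), M = (5.03, -4.87). Equal radii place D and T the same way about L: D = L + 7.0·n = (25.9, 36.8), T = L − 7.0·n = (36.0, 27.1). Then |VD| = |D − V| = 45.0.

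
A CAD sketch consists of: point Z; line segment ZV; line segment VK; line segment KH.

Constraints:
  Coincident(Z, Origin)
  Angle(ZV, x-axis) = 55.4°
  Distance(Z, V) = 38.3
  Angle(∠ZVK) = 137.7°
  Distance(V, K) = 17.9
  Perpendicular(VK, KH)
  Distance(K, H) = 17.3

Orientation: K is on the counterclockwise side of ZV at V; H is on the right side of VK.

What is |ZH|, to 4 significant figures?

63.19

Z is at the origin; ZV runs at 55.4° with length 38.3, so V = 38.3·(cos 55.4°, sin 55.4°) = (21.75, 31.53). ∠ZVK = 137.7°, so VK runs at 55.4° + (180° − 137.7°) = 97.70° from the x-axis; with |VK| = 17.9, K = V + 17.9·(cos 97.70°, sin 97.70°) = (19.35, 49.26). VK ⟂ KH; with |KH| = 17.3 on the right of VK, H = K + 17.3·(0.9910, 0.1340) = (36.49, 51.58). Then |ZH| = |H − Z| = 63.19.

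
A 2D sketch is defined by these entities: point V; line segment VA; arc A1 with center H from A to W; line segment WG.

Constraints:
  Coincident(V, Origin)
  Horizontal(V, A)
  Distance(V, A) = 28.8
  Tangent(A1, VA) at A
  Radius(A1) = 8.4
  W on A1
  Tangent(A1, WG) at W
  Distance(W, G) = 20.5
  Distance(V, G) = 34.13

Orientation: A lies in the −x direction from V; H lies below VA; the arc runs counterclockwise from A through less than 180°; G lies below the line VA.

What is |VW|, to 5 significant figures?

37.385

Checks: |HW| = 8.400 ✓; ∠(HW, WG) = 90.00° ✓; |WG| = 20.50 ✓; |VG| = 34.13 ✓.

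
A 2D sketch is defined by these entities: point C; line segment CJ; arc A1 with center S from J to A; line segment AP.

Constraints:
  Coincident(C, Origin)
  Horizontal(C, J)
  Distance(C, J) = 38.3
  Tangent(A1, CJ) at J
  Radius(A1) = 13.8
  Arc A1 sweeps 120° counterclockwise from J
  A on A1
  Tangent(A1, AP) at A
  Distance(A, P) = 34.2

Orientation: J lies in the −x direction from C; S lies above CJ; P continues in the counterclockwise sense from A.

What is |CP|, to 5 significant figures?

66.481

On A1, J sits at bearing -90° from S; a 120° counterclockwise sweep puts A at bearing 30°, so A = S + 13.8·(cos 30°, sin 30°) = (-26.349, 20.700). A1 meets AP tangentially, so SA is at right angles to AP, so AP runs along (−sin 30°, cos 30°); with |AP| = 34.2, P = (-43.449, 50.318). Then |CP| = |P − C| = 66.481.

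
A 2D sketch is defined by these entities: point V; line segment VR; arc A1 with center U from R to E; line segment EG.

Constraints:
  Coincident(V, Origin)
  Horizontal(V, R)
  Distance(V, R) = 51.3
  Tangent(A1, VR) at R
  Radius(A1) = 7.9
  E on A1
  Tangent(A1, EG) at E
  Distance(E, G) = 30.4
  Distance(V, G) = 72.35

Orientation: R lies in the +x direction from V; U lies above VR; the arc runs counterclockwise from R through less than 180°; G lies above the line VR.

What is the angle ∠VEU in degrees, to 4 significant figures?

12.07°

V is at the origin; V and R share the same y with |VR| = 51.3 and R on the +x side, so R = (51.30, 0.000). A1 meets VR tangentially, so UR is at right angles to VR, so U = R + (0, 7.9) = (51.30, 7.900). Since UE ⟂ EG (tangency), |UG| = √(7.9² + 30.4²) = 31.41 regardless of where E sits on A1. So G lies on both circle(V, 72.35) and circle(U, 31.41); the above-VR intersection is G = (61.89, 37.47). E is the foot of the tangent from G: E = (59.17, 7.192).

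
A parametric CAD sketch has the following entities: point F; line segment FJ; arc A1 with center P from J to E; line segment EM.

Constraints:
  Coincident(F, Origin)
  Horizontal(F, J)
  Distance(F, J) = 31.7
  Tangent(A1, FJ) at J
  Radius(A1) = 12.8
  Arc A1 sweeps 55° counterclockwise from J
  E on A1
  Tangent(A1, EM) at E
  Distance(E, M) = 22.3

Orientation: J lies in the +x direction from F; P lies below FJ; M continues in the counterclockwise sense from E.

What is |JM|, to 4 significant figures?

33.24

On A1, J sits at bearing 90° from P; a 55° counterclockwise sweep puts E at bearing 145°, so E = P + 12.8·(cos 145°, sin 145°) = (21.21, -5.458). A1 meets EM tangentially, so PE is at right angles to EM, so EM runs along (−sin 145°, cos 145°); with |EM| = 22.3, M = (8.424, -23.73). Then |JM| = |M − J| = 33.24.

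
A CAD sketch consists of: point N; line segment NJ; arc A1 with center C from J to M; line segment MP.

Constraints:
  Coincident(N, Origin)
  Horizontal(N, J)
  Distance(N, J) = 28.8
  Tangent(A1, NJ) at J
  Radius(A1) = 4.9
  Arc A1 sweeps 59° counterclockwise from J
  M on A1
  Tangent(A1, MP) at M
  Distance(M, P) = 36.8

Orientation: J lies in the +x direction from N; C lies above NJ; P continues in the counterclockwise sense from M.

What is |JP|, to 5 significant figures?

41.069

N is at the origin; NJ is horizontal with |NJ| = 28.8 and J on the +x side, so J = (28.800, 0.0000). The tangent condition forces CJ to be normal to NJ, so C = J + (0, 4.9) = (28.800, 4.9000). On A1, J sits at bearing -90° from C; a 59° counterclockwise sweep puts M at bearing -31°, so M = C + 4.9·(cos -31°, sin -31°) = (33.000, 2.3763). Tangency of A1 to MP means the radius CM is perpendicular to MP, so MP runs along (−sin -31°, cos -31°); with |MP| = 36.8, P = (51.954, 33.920). Then |JP| = |P − J| = 41.069.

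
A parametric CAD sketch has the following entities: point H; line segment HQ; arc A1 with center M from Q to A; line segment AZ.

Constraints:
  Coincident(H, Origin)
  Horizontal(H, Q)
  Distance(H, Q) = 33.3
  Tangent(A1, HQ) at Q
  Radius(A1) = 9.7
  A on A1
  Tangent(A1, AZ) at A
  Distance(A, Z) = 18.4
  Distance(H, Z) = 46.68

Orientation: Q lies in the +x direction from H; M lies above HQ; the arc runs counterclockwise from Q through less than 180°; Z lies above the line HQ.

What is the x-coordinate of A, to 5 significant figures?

42.299

H is at the origin; H and Q share the same y with |HQ| = 33.3 and Q on the +x side, so Q = (33.300, 0.0000). A1 meets HQ tangentially, so MQ is at right angles to HQ, so M = Q + (0, 9.7) = (33.300, 9.7000). Since MA ⟂ AZ (tangency), |MZ| = √(9.7² + 18.4²) = 20.800 regardless of where A sits on A1. So Z lies on both circle(H, 46.68) and circle(M, 20.800); the above-HQ intersection is Z = (35.432, 30.391). A is the foot of the tangent from Z: A = (42.299, 13.320).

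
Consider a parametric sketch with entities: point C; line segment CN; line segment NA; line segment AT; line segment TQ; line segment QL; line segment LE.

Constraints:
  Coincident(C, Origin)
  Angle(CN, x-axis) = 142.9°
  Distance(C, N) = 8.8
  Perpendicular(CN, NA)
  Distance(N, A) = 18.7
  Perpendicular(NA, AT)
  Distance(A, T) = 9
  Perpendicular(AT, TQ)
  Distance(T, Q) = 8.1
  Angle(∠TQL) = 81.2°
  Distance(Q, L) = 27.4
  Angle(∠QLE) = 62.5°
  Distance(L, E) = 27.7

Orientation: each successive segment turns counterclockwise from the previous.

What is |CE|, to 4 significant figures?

38.57

C is at the origin; CN runs at 142.9° with length 8.8, so N = (-7.019, 5.308). CN is perpendicular to NA, so NA runs at -127.1°; with |NA| = 18.7, A = (-18.30, -9.607). The perpendicularity gives AT at right angles to NA, so AT runs at -37.10°; with |AT| = 9.0, T = (-11.12, -15.04). AT ⟂ TQ, so TQ runs at 52.90°; with |TQ| = 8.1, Q = (-6.234, -8.575). ∠TQL = 81.2° gives QL at 151.7° from the x-axis; with |QL| = 27.4, L = (-30.36, 4.415). ∠QLE = 62.5° gives LE at -90.80° from the x-axis; with |LE| = 27.7, E = (-30.75, -23.28). Then |CE| = |E − C| = 38.57.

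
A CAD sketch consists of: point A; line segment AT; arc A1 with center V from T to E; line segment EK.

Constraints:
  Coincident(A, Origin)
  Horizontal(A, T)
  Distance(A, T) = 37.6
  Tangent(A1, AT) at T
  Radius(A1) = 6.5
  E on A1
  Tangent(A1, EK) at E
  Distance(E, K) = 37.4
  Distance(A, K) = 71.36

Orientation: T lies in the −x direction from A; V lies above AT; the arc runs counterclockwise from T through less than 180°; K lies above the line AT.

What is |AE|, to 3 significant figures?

35.3

A is at the origin; AT is horizontal with |AT| = 37.6 and T on the −x side, so T = (-37.6, 0.00). The tangent condition forces VT to be normal to AT, so V = T + (0, 6.5) = (-37.6, 6.50). Since VE ⟂ EK (tangency), |VK| = √(6.5² + 37.4²) = 38.0 regardless of where E sits on A1. So K lies on both circle(A, 71.36) and circle(V, 38.0); the above-AT intersection is K = (-61.7, 35.8). E is the foot of the tangent from K: E = (-33.4, 11.4).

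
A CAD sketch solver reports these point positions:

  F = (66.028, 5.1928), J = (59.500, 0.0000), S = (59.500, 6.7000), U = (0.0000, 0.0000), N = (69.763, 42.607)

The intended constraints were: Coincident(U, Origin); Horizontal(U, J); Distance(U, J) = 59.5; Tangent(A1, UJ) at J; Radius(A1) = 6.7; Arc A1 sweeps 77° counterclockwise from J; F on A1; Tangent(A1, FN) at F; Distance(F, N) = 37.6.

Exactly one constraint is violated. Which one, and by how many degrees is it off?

Tangent(A1, FN) at F — off by 7.30°.

U = (0.00, 0.00) ✓; U.y = 0.00, J.y = 0.00 ✓; |UJ| = 59.50 ✓; ∠(SJ, JU) = 90.00° ✓; |SJ| = 6.700 ✓; bearing(S→F) − bearing(S→J) = 77.00° ✓; |SF| = 6.700 ✓; ∠(SF, FN) = 82.70° ✗; |FN| = 37.60 ✓.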